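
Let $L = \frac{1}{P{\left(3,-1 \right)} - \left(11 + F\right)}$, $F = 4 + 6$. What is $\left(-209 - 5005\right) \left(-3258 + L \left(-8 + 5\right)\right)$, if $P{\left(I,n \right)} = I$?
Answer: $16986343$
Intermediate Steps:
$F = 10$
$L = - \frac{1}{18}$ ($L = \frac{1}{3 - 21} = \frac{1}{-18} = - \frac{1}{18} \approx -0.055556$)
$\left(-209 - 5005\right) \left(-3258 + L \left(-8 + 5\right)\right) = \left(-209 - 5005\right) \left(-3258 - \frac{-8 + 5}{18}\right) = - 5214 \left(-3258 - - \frac{1}{6}\right) = - 5214 \left(-3258 + \frac{1}{6}\right) = \left(-5214\right) \left(- \frac{19547}{6}\right) = 16986343$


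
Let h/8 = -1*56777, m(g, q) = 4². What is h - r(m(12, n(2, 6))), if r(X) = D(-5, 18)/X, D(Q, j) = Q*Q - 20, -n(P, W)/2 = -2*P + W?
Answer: -7267461/16 ≈ -4.5422e+5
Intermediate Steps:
n(P, W) = -2*W + 4*P (n(P, W) = -2*(-2*P + W) = -2*(W - 2*P) = -2*W + 4*P)
D(Q, j) = -20 + Q² (D(Q, j) = Q² - 20 = -20 + Q²)
m(g, q) = 16
r(X) = 5/X (r(X) = (-20 + (-5)²)/X = (-20 + 25)/X = 5/X)
h = -454216 (h = 8*(-1*56777) = 8*(-56777) = -454216)
h - r(m(12, n(2, 6))) = -454216 - 5/16 = -7267461/16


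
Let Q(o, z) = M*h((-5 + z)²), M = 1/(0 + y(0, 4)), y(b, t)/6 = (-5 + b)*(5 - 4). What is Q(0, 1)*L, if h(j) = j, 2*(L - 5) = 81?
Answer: -364/15 ≈ -24.267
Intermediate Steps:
y(b, t) = -30 + 6*b (y(b, t) = 6*((-5 + b)*(5 - 4)) = 6*((-5 + b)*1) = 6*(-5 + b) = -30 + 6*b)
L = 91/2 (L = 5 + (½)*81 = 5 + 81/2 = 91/2 ≈ 45.500)
M = -1/30 (M = 1/(0 + (-30 + 6*0)) = 1/(0 + (-30 + 0)) = 1/(0 - 30) = 1/(-30) = -1/30 ≈ -0.033333)
Q(o, z) = -(-5 + z)²/30
Q(0, 1)*L = -(-5 + 1)²/30*(91/2) = -1/30*(-4)²*(91/2) = -1/30*16*(91/2) = -8/15*91/2 = -364/15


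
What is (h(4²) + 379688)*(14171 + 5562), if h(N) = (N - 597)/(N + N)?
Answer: 239744800855/32 ≈ 7.4920e+9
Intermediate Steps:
h(N) = (-597 + N)/(2*N) (h(N) = (-597 + N)/((2*N)) = (-597 + N)*(1/(2*N)) = (-597 + N)/(2*N))
(h(4²) + 379688)*(14171 + 5562) = ((-597 + 4²)/(2*(4²)) + 379688)*(14171 + 5562) = ((½)*(-597 + 16)/16 + 379688)*19733 = ((½)*(1/16)*(-581) + 379688)*19733 = (-581/32 + 379688)*19733 = (12149435/32)*19733 = 239744800855/32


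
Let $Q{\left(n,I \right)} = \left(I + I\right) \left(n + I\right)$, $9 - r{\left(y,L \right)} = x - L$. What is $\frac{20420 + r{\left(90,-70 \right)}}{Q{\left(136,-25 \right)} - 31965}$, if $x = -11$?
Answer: $- \frac{1358}{2501} \approx -0.54298$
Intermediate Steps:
$r{\left(y,L \right)} = 20 + L$ ($r{\left(y,L \right)} = 9 - \left(-11 - L\right) = 9 + \left(11 + L\right) = 20 + L$)
$Q{\left(n,I \right)} = 2 I \left(I + n\right)$
$\frac{20420 + r{\left(90,-70 \right)}}{Q{\left(136,-25 \right)} - 31965} = \frac{20420 + \left(20 - 70\right)}{2 \left(-25\right) \left(-25 + 136\right) - 31965} = \frac{20420 - 50}{2 \left(-25\right) 111 - 31965} = \frac{20370}{-5550 - 31965} = \frac{20370}{-37515} = 20370 \left(- \frac{1}{37515}\right) = - \frac{1358}{2501}$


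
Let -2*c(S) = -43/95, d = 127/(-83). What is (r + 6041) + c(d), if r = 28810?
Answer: 6621733/190 ≈ 34851.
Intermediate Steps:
d = -127/83 (d = 127*(-1/83) = -127/83 ≈ -1.5301)
c(S) = 43/190 (c(S) = -(-43)/(2*95) = -½*(-43/95) = 43/190)
(r + 6041) + c(d) = (28810 + 6041) + 43/190 = 34851 + 43/190 = 6621733/190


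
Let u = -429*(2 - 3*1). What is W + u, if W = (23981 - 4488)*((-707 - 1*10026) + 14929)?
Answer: 81793057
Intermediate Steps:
u = 429 (u = -429*(2 - 3) = -429*(-1) = 429)
W = 81792628 (W = 19493*((-707 - 10026) + 14929) = 19493*(-10733 + 14929) = 19493*4196 = 81792628)
W + u = 81792628 + 429 = 81793057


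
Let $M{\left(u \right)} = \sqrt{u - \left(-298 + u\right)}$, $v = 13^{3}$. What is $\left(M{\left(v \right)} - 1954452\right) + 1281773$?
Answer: $-672679 + \sqrt{298} \approx -6.7266 \cdot 10^{5}$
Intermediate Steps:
$v = 2197$
$M{\left(u \right)} = \sqrt{298}$
$\left(M{\left(v \right)} - 1954452\right) + 1281773 = \left(\sqrt{298} - 1954452\right) + 1281773 = \left(-1954452 + \sqrt{298}\right) + 1281773 = -672679 + \sqrt{298}$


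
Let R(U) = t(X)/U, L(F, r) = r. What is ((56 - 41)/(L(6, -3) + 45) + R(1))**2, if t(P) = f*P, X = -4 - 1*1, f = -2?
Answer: 21025/196 ≈ 107.27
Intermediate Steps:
X = -5 (X = -4 - 1 = -5)
t(P) = -2*P
R(U) = 10/U (R(U) = (-2*(-5))/U = 10/U)
((56 - 41)/(L(6, -3) + 45) + R(1))**2 = ((56 - 41)/(-3 + 45) + 10/1)**2 = (15/42 + 10*1)**2 = (15*(1/42) + 10)**2 = (5/14 + 10)**2 = (145/14)**2 = 21025/196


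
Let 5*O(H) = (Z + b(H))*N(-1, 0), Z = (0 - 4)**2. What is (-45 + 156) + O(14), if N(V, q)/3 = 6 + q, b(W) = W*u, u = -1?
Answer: 591/5 ≈ 118.20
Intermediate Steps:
b(W) = -W (b(W) = W*(-1) = -W)
N(V, q) = 18 + 3*q (N(V, q) = 3*(6 + q) = 18 + 3*q)
Z = 16 (Z = (-4)**2 = 16)
O(H) = 288/5 - 18*H/5 (O(H) = ((16 - H)*(18 + 3*0))/5 = ((16 - H)*(18 + 0))/5 = ((16 - H)*18)/5 = (288 - 18*H)/5 = 288/5 - 18*H/5)
(-45 + 156) + O(14) = (-45 + 156) + (288/5 - 18/5*14) = 111 + (288/5 - 252/5) = 111 + 36/5 = 591/5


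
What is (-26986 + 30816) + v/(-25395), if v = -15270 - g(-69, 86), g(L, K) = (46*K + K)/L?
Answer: 6712186238/1752255 ≈ 3830.6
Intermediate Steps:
g(L, K) = 47*K/L (g(L, K) = (47*K)/L = 47*K/L)
v = -1049588/69 (v = -15270 - 47*86/(-69) = -15270 - 47*86*(-1)/69 = -15270 - 1*(-4042/69) = -15270 + 4042/69 = -1049588/69 ≈ -15211.)
(-26986 + 30816) + v/(-25395) = (-26986 + 30816) - 1049588/69/(-25395) = 3830 - 1049588/69*(-1/25395) = 3830 + 1049588/1752255 = 6712186238/1752255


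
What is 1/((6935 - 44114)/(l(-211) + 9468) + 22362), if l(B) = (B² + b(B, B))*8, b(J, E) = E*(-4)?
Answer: 372388/8327303277 ≈ 4.4719e-5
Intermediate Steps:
b(J, E) = -4*E
l(B) = -32*B + 8*B² (l(B) = (B² - 4*B)*8 = -32*B + 8*B²)
1/((6935 - 44114)/(l(-211) + 9468) + 22362) = 1/((6935 - 44114)/(8*(-211)*(-4 - 211) + 9468) + 22362) = 1/(-37179/(8*(-211)*(-215) + 9468) + 22362) = 1/(-37179/(362920 + 9468) + 22362) = 1/(-37179/372388 + 22362) = 1/(8327303277/372388) = 372388/8327303277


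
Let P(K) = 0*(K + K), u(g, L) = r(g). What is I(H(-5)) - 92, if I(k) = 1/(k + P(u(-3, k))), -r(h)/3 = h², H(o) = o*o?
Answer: -2299/25 ≈ -91.960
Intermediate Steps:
H(o) = o²
r(h) = -3*h²
u(g, L) = -3*g²
P(K) = 0 (P(K) = 0*(2*K) = 0)
I(k) = 1/k (I(k) = 1/(k + 0) = 1/k)
I(H(-5)) - 92 = 1/((-5)²) - 92 = 1/25 - 92 = -2299/25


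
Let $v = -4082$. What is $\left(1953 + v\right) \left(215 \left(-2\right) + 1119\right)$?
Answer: $-1466881$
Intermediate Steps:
$\left(1953 + v\right) \left(215 \left(-2\right) + 1119\right) = \left(1953 - 4082\right) \left(215 \left(-2\right) + 1119\right) = - 2129 \left(-430 + 1119\right) = \left(-2129\right) 689 = -1466881$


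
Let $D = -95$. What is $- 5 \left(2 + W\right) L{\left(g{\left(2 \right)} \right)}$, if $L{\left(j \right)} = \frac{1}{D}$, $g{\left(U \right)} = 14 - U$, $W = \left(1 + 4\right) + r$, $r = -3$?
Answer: $\frac{4}{19} \approx 0.21053$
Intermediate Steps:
$W = 2$ ($W = \left(1 + 4\right) - 3 = 5 - 3 = 2$)
$L{\left(j \right)} = - \frac{1}{95}$ ($L{\left(j \right)} = \frac{1}{-95} = - \frac{1}{95}$)
$- 5 \left(2 + W\right) L{\left(g{\left(2 \right)} \right)} = - 5 \left(2 + 2\right) \left(- \frac{1}{95}\right) = \left(-5\right) 4 \left(- \frac{1}{95}\right) = \left(-20\right) \left(- \frac{1}{95}\right) = \frac{4}{19}$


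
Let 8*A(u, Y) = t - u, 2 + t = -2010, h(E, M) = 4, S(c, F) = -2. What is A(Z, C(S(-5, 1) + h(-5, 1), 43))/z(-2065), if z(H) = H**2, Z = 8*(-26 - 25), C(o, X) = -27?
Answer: -401/8528450 ≈ -4.7019e-5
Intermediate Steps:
t = -2012 (t = -2 - 2010 = -2012)
Z = -408 (Z = 8*(-51) = -408)
A(u, Y) = -503/2 - u/8 (A(u, Y) = (-2012 - u)/8 = -503/2 - u/8)
A(Z, C(S(-5, 1) + h(-5, 1), 43))/z(-2065) = (-503/2 - 1/8*(-408))/((-2065)**2) = (-503/2 + 51)/4264225 = -401/2*1/4264225 = -401/8528450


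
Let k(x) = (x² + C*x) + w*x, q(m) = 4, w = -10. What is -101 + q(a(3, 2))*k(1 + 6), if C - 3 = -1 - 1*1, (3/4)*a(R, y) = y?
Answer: -157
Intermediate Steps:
a(R, y) = 4*y/3
C = 1 (C = 3 + (-1 - 1*1) = 3 + (-1 - 1) = 3 - 2 = 1)
k(x) = x² - 9*x (k(x) = (x² + 1*x) - 10*x = (x² + x) - 10*x = (x + x²) - 10*x = x² - 9*x)
-101 + q(a(3, 2))*k(1 + 6) = -101 + 4*((1 + 6)*(-9 + (1 + 6))) = -101 + 4*(7*(-9 + 7)) = -101 + 4*(7*(-2)) = -101 + 4*(-14) = -101 - 56 = -157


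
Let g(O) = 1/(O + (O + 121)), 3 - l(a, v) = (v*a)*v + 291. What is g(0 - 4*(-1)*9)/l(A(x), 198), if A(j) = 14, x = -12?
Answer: -1/105984792 ≈ -9.4353e-9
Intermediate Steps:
l(a, v) = -288 - a*v² (l(a, v) = 3 - ((v*a)*v + 291) = 3 - ((a*v)*v + 291) = 3 - (a*v² + 291) = 3 - (291 + a*v²) = 3 + (-291 - a*v²) = -288 - a*v²)
g(O) = 1/(121 + 2*O) (g(O) = 1/(O + (121 + O)) = 1/(121 + 2*O))
g(0 - 4*(-1)*9)/l(A(x), 198) = 1/((121 + 2*(0 - 4*(-1)*9))*(-288 - 1*14*198²)) = 1/((121 + 2*(0 + 4*9))*(-288 - 1*14*39204)) = 1/((121 + 2*(0 + 36))*(-288 - 548856)) = 1/((121 + 2*36)*(-549144)) = -1/549144/(121 + 72) = -1/549144/193 = (1/193)*(-1/549144) = -1/105984792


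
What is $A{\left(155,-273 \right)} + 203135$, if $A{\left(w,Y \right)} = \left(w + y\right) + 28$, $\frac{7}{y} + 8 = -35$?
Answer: $\frac{8742667}{43} \approx 2.0332 \cdot 10^{5}$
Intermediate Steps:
$y = - \frac{7}{43}$ ($y = \frac{7}{-8 - 35} = \frac{7}{-43} = 7 \left(- \frac{1}{43}\right) = - \frac{7}{43} \approx -0.16279$)
$A{\left(w,Y \right)} = \frac{1197}{43} + w$ ($A{\left(w,Y \right)} = \left(w - \frac{7}{43}\right) + 28 = \left(- \frac{7}{43} + w\right) + 28 = \frac{1197}{43} + w$)
$A{\left(155,-273 \right)} + 203135 = \left(\frac{1197}{43} + 155\right) + 203135 = \frac{7862}{43} + 203135 = \frac{8742667}{43}$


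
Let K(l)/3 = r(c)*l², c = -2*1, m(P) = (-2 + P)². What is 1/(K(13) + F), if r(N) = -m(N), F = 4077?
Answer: -1/4035 ≈ -0.00024783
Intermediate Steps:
c = -2
r(N) = -(-2 + N)²
K(l) = -48*l² (K(l) = 3*((-(-2 - 2)²)*l²) = 3*((-1*(-4)²)*l²) = 3*((-1*16)*l²) = 3*(-16*l²) = -48*l²)
1/(K(13) + F) = 1/(-48*13² + 4077) = 1/(-48*169 + 4077) = 1/(-8112 + 4077) = 1/(-4035) = -1/4035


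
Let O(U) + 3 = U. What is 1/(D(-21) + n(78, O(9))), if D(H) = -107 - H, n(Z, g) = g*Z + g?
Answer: 1/388 ≈ 0.0025773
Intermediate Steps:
O(U) = -3 + U
n(Z, g) = g + Z*g (n(Z, g) = Z*g + g = g + Z*g)
1/(D(-21) + n(78, O(9))) = 1/((-107 - 1*(-21)) + (-3 + 9)*(1 + 78)) = 1/((-107 + 21) + 6*79) = 1/(-86 + 474) = 1/388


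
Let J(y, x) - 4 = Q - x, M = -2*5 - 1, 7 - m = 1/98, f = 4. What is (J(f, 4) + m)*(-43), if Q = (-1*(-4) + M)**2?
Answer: -235941/98 ≈ -2407.6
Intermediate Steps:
m = 685/98 (m = 7 - 1/98 = 685/98 ≈ 6.9898)
M = -11 (M = -10 - 1 = -11)
Q = 49 (Q = (-1*(-4) - 11)**2 = (4 - 11)**2 = (-7)**2 = 49)
J(y, x) = 53 - x (J(y, x) = 4 + (49 - x) = 53 - x)
(J(f, 4) + m)*(-43) = ((53 - 1*4) + 685/98)*(-43) = ((53 - 4) + 685/98)*(-43) = (49 + 685/98)*(-43) = (5487/98)*(-43) = -235941/98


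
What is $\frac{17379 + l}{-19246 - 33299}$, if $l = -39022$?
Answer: $\frac{21643}{52545} \approx 0.41189$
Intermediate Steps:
$\frac{17379 + l}{-19246 - 33299} = \frac{17379 - 39022}{-19246 - 33299} = - \frac{21643}{-52545} = \left(-21643\right) \left(- \frac{1}{52545}\right) = \frac{21643}{52545}$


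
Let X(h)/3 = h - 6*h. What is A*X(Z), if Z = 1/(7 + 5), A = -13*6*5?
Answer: 975/2 ≈ 487.50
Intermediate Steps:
A = -390 (A = -78*5 = -390)
Z = 1/12 ≈ 0.083333
X(h) = -15*h (X(h) = 3*(h - 6*h) = 3*(-5*h) = -15*h)
A*X(Z) = -(-5850)/12 = -390*(-5/4) = 975/2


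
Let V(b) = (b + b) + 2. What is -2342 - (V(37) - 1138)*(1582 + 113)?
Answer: 1797748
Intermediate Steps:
V(b) = 2 + 2*b (V(b) = 2*b + 2 = 2 + 2*b)
-2342 - (V(37) - 1138)*(1582 + 113) = -2342 - ((2 + 2*37) - 1138)*(1582 + 113) = -2342 - ((2 + 74) - 1138)*1695 = -2342 - (76 - 1138)*1695 = -2342 - (-1062)*1695 = -2342 - 1*(-1800090) = -2342 + 1800090 = 1797748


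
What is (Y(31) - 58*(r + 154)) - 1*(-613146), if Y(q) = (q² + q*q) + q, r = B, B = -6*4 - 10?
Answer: 608139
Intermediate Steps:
B = -34 (B = -24 - 10 = -34)
r = -34
Y(q) = q + 2*q² (Y(q) = (q² + q²) + q = 2*q² + q = q + 2*q²)
(Y(31) - 58*(r + 154)) - 1*(-613146) = (31*(1 + 2*31) - 58*(-34 + 154)) - 1*(-613146) = (31*(1 + 62) - 58*120) + 613146 = (31*63 - 6960) + 613146 = (1953 - 6960) + 613146 = -5007 + 613146 = 608139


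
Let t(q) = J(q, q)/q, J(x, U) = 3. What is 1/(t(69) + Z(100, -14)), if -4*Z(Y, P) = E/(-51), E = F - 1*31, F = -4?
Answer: -4692/601 ≈ -7.8070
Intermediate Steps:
E = -35 (E = -4 - 1*31 = -4 - 31 = -35)
t(q) = 3/q
Z(Y, P) = -35/204 (Z(Y, P) = -(-35)/(4*(-51)) = -(-35)*(-1)/(4*51) = -¼*35/51 = -35/204)
1/(t(69) + Z(100, -14)) = 1/(3/69 - 35/204) = 1/(3*(1/69) - 35/204) = 1/(1/23 - 35/204) = 1/(-601/4692) = -4692/601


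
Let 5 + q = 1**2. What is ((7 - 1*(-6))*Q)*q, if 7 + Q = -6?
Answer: 676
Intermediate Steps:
Q = -13 (Q = -7 - 6 = -13)
q = -4 (q = -5 + 1**2 = -5 + 1 = -4)
((7 - 1*(-6))*Q)*q = ((7 - 1*(-6))*(-13))*(-4) = ((7 + 6)*(-13))*(-4) = (13*(-13))*(-4) = -169*(-4) = 676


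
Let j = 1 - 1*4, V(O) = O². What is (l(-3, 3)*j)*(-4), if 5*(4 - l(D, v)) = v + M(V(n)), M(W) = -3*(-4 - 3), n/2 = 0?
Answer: -48/5 ≈ -9.6000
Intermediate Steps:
n = 0 (n = 2*0 = 0)
j = -3 (j = 1 - 4 = -3)
M(W) = 21 (M(W) = -3*(-7) = 21)
l(D, v) = -⅕ - v/5 (l(D, v) = 4 - (v + 21)/5 = 4 - (21 + v)/5 = 4 + (-21/5 - v/5) = -⅕ - v/5)
(l(-3, 3)*j)*(-4) = ((-⅕ - ⅕*3)*(-3))*(-4) = ((-⅕ - ⅗)*(-3))*(-4) = -⅘*(-3)*(-4) = (12/5)*(-4) = -48/5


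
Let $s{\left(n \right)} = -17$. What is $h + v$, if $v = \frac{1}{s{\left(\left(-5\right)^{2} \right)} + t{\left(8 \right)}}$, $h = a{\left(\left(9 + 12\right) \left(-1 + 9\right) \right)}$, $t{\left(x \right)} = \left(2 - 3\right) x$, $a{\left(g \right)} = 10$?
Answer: $\frac{249}{25} \approx 9.96$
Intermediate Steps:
$t{\left(x \right)} = - x$
$h = 10$
$v = - \frac{1}{25}$ ($v = \frac{1}{-17 - 8} = \frac{1}{-25} = - \frac{1}{25} \approx -0.04$)
$h + v = 10 - \frac{1}{25} = \frac{249}{25}$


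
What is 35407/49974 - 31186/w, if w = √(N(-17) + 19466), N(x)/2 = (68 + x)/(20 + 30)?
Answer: 35407/49974 - 155930*√486701/486701 ≈ -222.80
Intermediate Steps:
N(x) = 68/25 + x/25 (N(x) = 2*((68 + x)/(20 + 30)) = 2*((68 + x)/50) = 2*((68 + x)*(1/50)) = 2*(34/25 + x/50) = 68/25 + x/25)
w = √486701/5 (w = √((68/25 + (1/25)*(-17)) + 19466) = √((68/25 - 17/25) + 19466) = √(51/25 + 19466) = √(486701/25) = √486701/5 ≈ 139.53)
35407/49974 - 31186/w = 35407/49974 - 31186*5*√486701/486701 = 35407*(1/49974) - 155930*√486701/486701 = 35407/49974 - 155930*√486701/486701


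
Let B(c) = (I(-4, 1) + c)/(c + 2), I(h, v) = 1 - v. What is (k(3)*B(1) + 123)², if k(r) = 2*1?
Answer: 137641/9 ≈ 15293.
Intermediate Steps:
k(r) = 2
B(c) = c/(2 + c) (B(c) = ((1 - 1*1) + c)/(c + 2) = ((1 - 1) + c)/(2 + c) = (0 + c)/(2 + c) = c/(2 + c))
(k(3)*B(1) + 123)² = (2*(1/(2 + 1)) + 123)² = (2*(1/3) + 123)² = (2*(1*(⅓)) + 123)² = (2*(⅓) + 123)² = (⅔ + 123)² = (371/3)² = 137641/9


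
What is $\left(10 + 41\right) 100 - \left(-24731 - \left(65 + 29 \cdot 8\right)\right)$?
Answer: $30128$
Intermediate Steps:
$\left(10 + 41\right) 100 - \left(-24731 - \left(65 + 29 \cdot 8\right)\right) = 51 \cdot 100 - \left(-24731 - \left(65 + 232\right)\right) = 5100 - \left(-24731 - 297\right) = 5100 - -25028 = 5100 + 25028 = 30128$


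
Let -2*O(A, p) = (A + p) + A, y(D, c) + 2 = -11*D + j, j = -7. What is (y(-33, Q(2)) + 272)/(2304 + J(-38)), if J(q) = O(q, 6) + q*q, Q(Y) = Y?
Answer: 626/3783 ≈ 0.16548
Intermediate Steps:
y(D, c) = -9 - 11*D (y(D, c) = -2 + (-11*D - 7) = -2 + (-7 - 11*D) = -9 - 11*D)
O(A, p) = -A - p/2 (O(A, p) = -((A + p) + A)/2 = -(p + 2*A)/2 = -A - p/2)
J(q) = -3 + q**2 - q (J(q) = (-q - 1/2*6) + q*q = (-q - 3) + q**2 = (-3 - q) + q**2 = -3 + q**2 - q)
(y(-33, Q(2)) + 272)/(2304 + J(-38)) = ((-9 - 11*(-33)) + 272)/(2304 + (-3 + (-38)**2 - 1*(-38))) = ((-9 + 363) + 272)/(2304 + (-3 + 1444 + 38)) = (354 + 272)/(2304 + 1479) = 626/3783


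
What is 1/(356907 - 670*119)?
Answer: 1/277177 ≈ 3.6078e-6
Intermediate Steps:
1/(356907 - 670*119) = 1/(356907 - 79730) = 1/277177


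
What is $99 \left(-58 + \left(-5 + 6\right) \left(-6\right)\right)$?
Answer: $-6336$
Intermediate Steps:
$99 \left(-58 + \left(-5 + 6\right) \left(-6\right)\right) = 99 \left(-58 + 1 \left(-6\right)\right) = 99 \left(-58 - 6\right) = 99 \left(-64\right) = -6336$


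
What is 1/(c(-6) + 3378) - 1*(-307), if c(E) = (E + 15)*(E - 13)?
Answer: 984550/3207 ≈ 307.00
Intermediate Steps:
c(E) = (-13 + E)*(15 + E) (c(E) = (15 + E)*(-13 + E) = (-13 + E)*(15 + E))
1/(c(-6) + 3378) - 1*(-307) = 1/((-195 + (-6)² + 2*(-6)) + 3378) - 1*(-307) = 1/((-195 + 36 - 12) + 3378) + 307 = 1/(-171 + 3378) + 307 = 1/3207 + 307 = 984550/3207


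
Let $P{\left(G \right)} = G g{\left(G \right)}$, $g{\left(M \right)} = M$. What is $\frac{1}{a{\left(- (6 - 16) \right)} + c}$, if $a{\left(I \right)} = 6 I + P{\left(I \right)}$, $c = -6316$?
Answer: $- \frac{1}{6156} \approx -0.00016244$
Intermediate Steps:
$P{\left(G \right)} = G^{2}$ ($P{\left(G \right)} = G G = G^{2}$)
$a{\left(I \right)} = I^{2} + 6 I$ ($a{\left(I \right)} = 6 I + I^{2} = I^{2} + 6 I$)
$\frac{1}{a{\left(- (6 - 16) \right)} + c} = \frac{1}{- (6 - 16) \left(6 - \left(6 - 16\right)\right) - 6316} = \frac{1}{\left(-1\right) \left(-10\right) \left(6 - -10\right) - 6316} = \frac{1}{10 \left(6 + 10\right) - 6316} = \frac{1}{10 \cdot 16 - 6316} = \frac{1}{160 - 6316} = \frac{1}{-6156} = - \frac{1}{6156}$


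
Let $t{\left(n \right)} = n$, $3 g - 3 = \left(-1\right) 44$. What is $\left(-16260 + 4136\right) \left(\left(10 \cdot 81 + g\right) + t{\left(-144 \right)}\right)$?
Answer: $- \frac{23726668}{3} \approx -7.9089 \cdot 10^{6}$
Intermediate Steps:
$g = - \frac{41}{3}$ ($g = 1 + \frac{\left(-1\right) 44}{3} = 1 + \frac{1}{3} \left(-44\right) = 1 - \frac{44}{3} = - \frac{41}{3} \approx -13.667$)
$\left(-16260 + 4136\right) \left(\left(10 \cdot 81 + g\right) + t{\left(-144 \right)}\right) = \left(-16260 + 4136\right) \left(\left(10 \cdot 81 - \frac{41}{3}\right) - 144\right) = - 12124 \left(\left(810 - \frac{41}{3}\right) - 144\right) = - 12124 \left(\frac{2389}{3} - 144\right) = \left(-12124\right) \frac{1957}{3} = - \frac{23726668}{3}$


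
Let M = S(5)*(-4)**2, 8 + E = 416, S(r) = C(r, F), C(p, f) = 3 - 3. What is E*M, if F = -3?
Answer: 0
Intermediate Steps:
C(p, f) = 0
S(r) = 0
E = 408 (E = -8 + 416 = 408)
M = 0 (M = 0*(-4)**2 = 0*16 = 0)
E*M = 408*0 = 0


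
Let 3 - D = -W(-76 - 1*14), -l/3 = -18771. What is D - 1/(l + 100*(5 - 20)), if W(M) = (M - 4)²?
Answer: 484492106/54813 ≈ 8839.0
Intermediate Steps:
l = 56313 (l = -3*(-18771) = 56313)
W(M) = (-4 + M)²
D = 8839 (D = 3 - (-1)*(-4 + (-76 - 1*14))² = 3 - (-1)*(-4 + (-76 - 14))² = 3 - (-1)*(-4 - 90)² = 3 - (-1)*(-94)² = 3 - (-1)*8836 = 3 - 1*(-8836) = 3 + 8836 = 8839)
D - 1/(l + 100*(5 - 20)) = 8839 - 1/(56313 + 100*(5 - 20)) = 8839 - 1/(56313 + 100*(-15)) = 8839 - 1/(56313 - 1500) = 8839 - 1/54813 = 484492106/54813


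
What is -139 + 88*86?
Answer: 7429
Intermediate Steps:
-139 + 88*86 = -139 + 7568 = 7429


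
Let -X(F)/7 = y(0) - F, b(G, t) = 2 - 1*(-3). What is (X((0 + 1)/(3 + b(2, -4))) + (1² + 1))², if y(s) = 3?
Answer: 21025/64 ≈ 328.52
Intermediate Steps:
b(G, t) = 5 (b(G, t) = 2 + 3 = 5)
X(F) = -21 + 7*F (X(F) = -7*(3 - F) = -21 + 7*F)
(X((0 + 1)/(3 + b(2, -4))) + (1² + 1))² = ((-21 + 7*((0 + 1)/(3 + 5))) + (1² + 1))² = ((-21 + 7*(1/8)) + (1 + 1))² = ((-21 + 7*(1*(⅛))) + 2)² = ((-21 + 7*(⅛)) + 2)² = ((-21 + 7/8) + 2)² = (-161/8 + 2)² = (-145/8)² = 21025/64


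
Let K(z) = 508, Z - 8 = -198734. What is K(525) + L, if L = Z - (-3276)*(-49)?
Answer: -358742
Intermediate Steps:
Z = -198726 (Z = 8 - 198734 = -198726)
L = -359250 (L = -198726 - (-3276)*(-49) = -198726 - 1*160524 = -198726 - 160524 = -359250)
K(525) + L = 508 - 359250 = -358742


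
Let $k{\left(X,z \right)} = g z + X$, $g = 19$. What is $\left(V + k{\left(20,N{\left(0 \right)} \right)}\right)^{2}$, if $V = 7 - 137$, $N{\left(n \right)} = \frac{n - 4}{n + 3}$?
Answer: $\frac{164836}{9} \approx 18315.0$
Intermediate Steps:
$N{\left(n \right)} = \frac{-4 + n}{3 + n}$
$k{\left(X,z \right)} = X + 19 z$ ($k{\left(X,z \right)} = 19 z + X = X + 19 z$)
$V = -130$ ($V = 7 - 137 = -130$)
$\left(V + k{\left(20,N{\left(0 \right)} \right)}\right)^{2} = \left(-130 + \left(20 + 19 \frac{-4 + 0}{3 + 0}\right)\right)^{2} = \left(-130 + \left(20 + 19 \cdot \frac{1}{3} \left(-4\right)\right)\right)^{2} = \left(-130 + \left(20 + 19 \left(- \frac{4}{3}\right)\right)\right)^{2} = \left(-130 + \left(20 - \frac{76}{3}\right)\right)^{2} = \left(-130 - \frac{16}{3}\right)^{2} = \left(- \frac{406}{3}\right)^{2} = \frac{164836}{9}$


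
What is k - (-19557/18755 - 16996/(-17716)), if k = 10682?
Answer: 887316818348/83065895 ≈ 10682.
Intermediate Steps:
k - (-19557/18755 - 16996/(-17716)) = 10682 - (-19557/18755 - 16996/(-17716)) = 10682 - (-19557*1/18755 - 16996*(-1/17716)) = 10682 - (-19557/18755 + 4249/4429) = 10682 - 1*(-6927958/83065895) = 10682 + 6927958/83065895 = 887316818348/83065895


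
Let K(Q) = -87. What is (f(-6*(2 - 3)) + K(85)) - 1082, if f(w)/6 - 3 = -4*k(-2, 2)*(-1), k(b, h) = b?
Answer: -1199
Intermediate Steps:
f(w) = -30 (f(w) = 18 + 6*(-4*(-2)*(-1)) = 18 + 6*(8*(-1)) = 18 + 6*(-8) = 18 - 48 = -30)
(f(-6*(2 - 3)) + K(85)) - 1082 = (-30 - 87) - 1082 = -117 - 1082 = -1199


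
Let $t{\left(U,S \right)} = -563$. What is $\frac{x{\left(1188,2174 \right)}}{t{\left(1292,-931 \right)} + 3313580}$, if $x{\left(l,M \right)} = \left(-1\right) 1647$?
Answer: $- \frac{183}{368113} \approx -0.00049713$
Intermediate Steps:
$x{\left(l,M \right)} = -1647$
$\frac{x{\left(1188,2174 \right)}}{t{\left(1292,-931 \right)} + 3313580} = - \frac{1647}{-563 + 3313580} = - \frac{1647}{3313017} = \left(-1647\right) \frac{1}{3313017} = - \frac{183}{368113}$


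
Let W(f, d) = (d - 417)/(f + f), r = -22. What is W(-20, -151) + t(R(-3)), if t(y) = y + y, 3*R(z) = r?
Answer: -7/15 ≈ -0.46667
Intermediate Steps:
R(z) = -22/3 (R(z) = (1/3)*(-22) = -22/3)
W(f, d) = (-417 + d)/(2*f) (W(f, d) = (-417 + d)/((2*f)) = (-417 + d)*(1/(2*f)) = (-417 + d)/(2*f))
t(y) = 2*y
W(-20, -151) + t(R(-3)) = (1/2)*(-417 - 151)/(-20) + 2*(-22/3) = (1/2)*(-1/20)*(-568) - 44/3 = 71/5 - 44/3 = -7/15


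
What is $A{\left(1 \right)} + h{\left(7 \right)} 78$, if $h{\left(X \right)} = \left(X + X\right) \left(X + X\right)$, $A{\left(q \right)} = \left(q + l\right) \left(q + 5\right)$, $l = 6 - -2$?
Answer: $15342$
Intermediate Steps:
$l = 8$ ($l = 6 + 2 = 8$)
$A{\left(q \right)} = \left(5 + q\right) \left(8 + q\right)$ ($A{\left(q \right)} = \left(q + 8\right) \left(q + 5\right) = \left(8 + q\right) \left(5 + q\right) = \left(5 + q\right) \left(8 + q\right)$)
$h{\left(X \right)} = 4 X^{2}$ ($h{\left(X \right)} = 2 X 2 X = 4 X^{2}$)
$A{\left(1 \right)} + h{\left(7 \right)} 78 = \left(40 + 1^{2} + 13 \cdot 1\right) + 4 \cdot 7^{2} \cdot 78 = \left(40 + 1 + 13\right) + 4 \cdot 49 \cdot 78 = 54 + 196 \cdot 78 = 54 + 15288 = 15342$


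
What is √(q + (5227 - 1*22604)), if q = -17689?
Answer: I*√35066 ≈ 187.26*I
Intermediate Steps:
√(q + (5227 - 1*22604)) = √(-17689 + (5227 - 1*22604)) = √(-17689 + (5227 - 22604)) = √(-17689 - 17377) = √(-35066) = I*√35066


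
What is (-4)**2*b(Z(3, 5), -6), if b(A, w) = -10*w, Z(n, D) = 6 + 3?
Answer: 960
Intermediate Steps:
Z(n, D) = 9
(-4)**2*b(Z(3, 5), -6) = (-4)**2*(-10*(-6)) = 16*60 = 960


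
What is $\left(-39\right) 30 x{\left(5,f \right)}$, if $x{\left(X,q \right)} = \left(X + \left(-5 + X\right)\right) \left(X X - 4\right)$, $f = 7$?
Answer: $-122850$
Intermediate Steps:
$x{\left(X,q \right)} = \left(-5 + 2 X\right) \left(-4 + X^{2}\right)$ ($x{\left(X,q \right)} = \left(-5 + 2 X\right) \left(X^{2} - 4\right) = \left(-5 + 2 X\right) \left(-4 + X^{2}\right)$)
$\left(-39\right) 30 x{\left(5,f \right)} = \left(-39\right) 30 \left(20 - 40 - 5 \cdot 5^{2} + 2 \cdot 5^{3}\right) = - 1170 \left(20 - 40 - 125 + 2 \cdot 125\right) = - 1170 \left(20 - 40 - 125 + 250\right) = \left(-1170\right) 105 = -122850$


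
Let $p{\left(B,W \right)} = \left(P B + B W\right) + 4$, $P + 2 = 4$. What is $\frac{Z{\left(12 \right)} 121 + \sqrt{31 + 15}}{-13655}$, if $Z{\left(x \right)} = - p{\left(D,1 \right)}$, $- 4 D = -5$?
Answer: $\frac{3751}{54620} - \frac{\sqrt{46}}{13655} \approx 0.068178$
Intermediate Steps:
$D = \frac{5}{4}$ ($D = \left(- \frac{1}{4}\right) \left(-5\right) = \frac{5}{4} \approx 1.25$)
$P = 2$ ($P = -2 + 4 = 2$)
$p{\left(B,W \right)} = 4 + 2 B + B W$ ($p{\left(B,W \right)} = \left(2 B + B W\right) + 4 = 4 + 2 B + B W$)
$Z{\left(x \right)} = - \frac{31}{4}$ ($Z{\left(x \right)} = - (4 + 2 \cdot \frac{5}{4} + \frac{5}{4} \cdot 1) = - (4 + \frac{5}{2} + \frac{5}{4}) = \left(-1\right) \frac{31}{4} = - \frac{31}{4}$)
$\frac{Z{\left(12 \right)} 121 + \sqrt{31 + 15}}{-13655} = \frac{\left(- \frac{31}{4}\right) 121 + \sqrt{31 + 15}}{-13655} = \left(- \frac{3751}{4} + \sqrt{46}\right) \left(- \frac{1}{13655}\right) = \frac{3751}{54620} - \frac{\sqrt{46}}{13655}$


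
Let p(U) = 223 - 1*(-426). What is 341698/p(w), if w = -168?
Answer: 341698/649 ≈ 526.50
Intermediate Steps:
p(U) = 649 (p(U) = 223 + 426 = 649)
341698/p(w) = 341698/649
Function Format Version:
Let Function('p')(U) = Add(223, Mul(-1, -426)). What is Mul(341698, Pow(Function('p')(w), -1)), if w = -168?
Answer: Rational(341698, 649) ≈ 526.50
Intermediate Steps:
Function('p')(U) = 649 (Function('p')(U) = Add(223, 426) = 649)
Mul(341698, Pow(Function('p')(w), -1)) = Mul(341698, Pow(649, -1)) = Mul(341698, Rational(1, 649)) = Rational(341698, 649)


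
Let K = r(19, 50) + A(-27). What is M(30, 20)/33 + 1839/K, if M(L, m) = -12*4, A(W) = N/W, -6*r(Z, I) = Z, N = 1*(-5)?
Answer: -1094942/1771 ≈ -618.26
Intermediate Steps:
N = -5
r(Z, I) = -Z/6
A(W) = -5/W
M(L, m) = -48
K = -161/54 (K = -1/6*19 - 5/(-27) = -19/6 - 5*(-1/27) = -19/6 + 5/27 = -161/54 ≈ -2.9815)
M(30, 20)/33 + 1839/K = -48/33 + 1839/(-161/54) = -48*1/33 + 1839*(-54/161) = -16/11 - 99306/161 = -1094942/1771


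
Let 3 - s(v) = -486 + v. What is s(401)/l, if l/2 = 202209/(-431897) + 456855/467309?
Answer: 4440245813806/51410109177 ≈ 86.369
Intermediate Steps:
l = 205640436708/201829355173 (l = 2*(202209/(-431897) + 456855/467309) = 2*(202209*(-1/431897) + 456855*(1/467309)) = 2*(-202209/431897 + 456855/467309) = 2*(102820218354/201829355173) = 205640436708/201829355173 ≈ 1.0189)
s(v) = 489 - v (s(v) = 3 - (-486 + v) = 3 + (486 - v) = 489 - v)
s(401)/l = (489 - 1*401)/(205640436708/201829355173) = (489 - 401)*(201829355173/205640436708) = 88*(201829355173/205640436708) = 4440245813806/51410109177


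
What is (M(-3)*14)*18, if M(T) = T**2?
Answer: 2268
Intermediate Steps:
(M(-3)*14)*18 = ((-3)**2*14)*18 = (9*14)*18 = 126*18 = 2268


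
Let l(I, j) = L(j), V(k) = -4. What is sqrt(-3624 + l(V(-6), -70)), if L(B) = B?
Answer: I*sqrt(3694) ≈ 60.778*I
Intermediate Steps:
l(I, j) = j
sqrt(-3624 + l(V(-6), -70)) = sqrt(-3624 - 70) = sqrt(-3694) = I*sqrt(3694)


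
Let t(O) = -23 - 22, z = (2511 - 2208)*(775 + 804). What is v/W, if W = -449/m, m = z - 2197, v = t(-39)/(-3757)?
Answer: -21430800/1686893 ≈ -12.704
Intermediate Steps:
z = 478437 (z = 303*1579 = 478437)
t(O) = -45
v = 45/3757 (v = -45/(-3757) = -45*(-1/3757) = 45/3757 ≈ 0.011978)
m = 476240 (m = 478437 - 2197 = 476240)
W = -449/476240 ≈ -0.00094280
v/W = 45/(3757*(-449/476240)) = (45/3757)*(-476240/449) = -21430800/1686893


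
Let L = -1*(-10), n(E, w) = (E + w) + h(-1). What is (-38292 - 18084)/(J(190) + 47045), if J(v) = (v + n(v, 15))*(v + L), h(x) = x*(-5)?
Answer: -56376/127045 ≈ -0.44375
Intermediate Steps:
h(x) = -5*x
n(E, w) = 5 + E + w (n(E, w) = (E + w) - 5*(-1) = (E + w) + 5 = 5 + E + w)
L = 10
J(v) = (10 + v)*(20 + 2*v) (J(v) = (v + (5 + v + 15))*(v + 10) = (v + (20 + v))*(10 + v) = (20 + 2*v)*(10 + v) = (10 + v)*(20 + 2*v))
(-38292 - 18084)/(J(190) + 47045) = (-38292 - 18084)/((200 + 2*190² + 40*190) + 47045) = -56376/((200 + 2*36100 + 7600) + 47045) = -56376/((200 + 72200 + 7600) + 47045) = -56376/(80000 + 47045) = -56376/127045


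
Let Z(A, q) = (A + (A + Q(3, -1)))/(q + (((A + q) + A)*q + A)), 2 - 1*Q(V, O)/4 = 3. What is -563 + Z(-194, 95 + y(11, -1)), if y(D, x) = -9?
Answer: -1835331/3260 ≈ -562.99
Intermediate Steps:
Q(V, O) = -4 (Q(V, O) = 8 - 4*3 = 8 - 12 = -4)
Z(A, q) = (-4 + 2*A)/(A + q + q*(q + 2*A)) (Z(A, q) = (A + (A - 4))/(q + (((A + q) + A)*q + A)) = (A + (-4 + A))/(q + ((q + 2*A)*q + A)) = (-4 + 2*A)/(q + (q*(q + 2*A) + A)) = (-4 + 2*A)/(q + (A + q*(q + 2*A))) = (-4 + 2*A)/(A + q + q*(q + 2*A)))
-563 + Z(-194, 95 + y(11, -1)) = -563 + 2*(-2 - 194)/(-194 + (95 - 9) + (95 - 9)**2 + 2*(-194)*(95 - 9)) = -563 + 2*(-196)/(-194 + 86 + 86**2 + 2*(-194)*86) = -563 + 2*(-196)/(-194 + 86 + 7396 - 33368) = -563 + 2*(-196)/(-26080) = -563 + 2*(-1/26080)*(-196) = -563 + 49/3260 = -1835331/3260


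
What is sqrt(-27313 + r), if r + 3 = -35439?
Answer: I*sqrt(62755) ≈ 250.51*I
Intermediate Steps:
r = -35442 (r = -3 - 35439 = -35442)
sqrt(-27313 + r) = sqrt(-27313 - 35442) = sqrt(-62755) = I*sqrt(62755)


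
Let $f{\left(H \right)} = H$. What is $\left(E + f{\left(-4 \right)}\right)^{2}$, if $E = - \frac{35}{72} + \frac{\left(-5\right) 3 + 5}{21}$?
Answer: $\frac{6255001}{254016} \approx 24.624$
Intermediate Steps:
$E = - \frac{485}{504}$ ($E = \left(-35\right) \frac{1}{72} + \left(-15 + 5\right) \frac{1}{21} = - \frac{35}{72} - \frac{10}{21} = - \frac{485}{504} \approx -0.9623$)
$\left(E + f{\left(-4 \right)}\right)^{2} = \left(- \frac{485}{504} - 4\right)^{2} = \left(- \frac{2501}{504}\right)^{2} = \frac{6255001}{254016}$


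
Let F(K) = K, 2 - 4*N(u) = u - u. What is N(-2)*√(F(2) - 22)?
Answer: I*√5 ≈ 2.2361*I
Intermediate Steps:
N(u) = ½ (N(u) = ½ - (u - u)/4 = ½ - ¼*0 = ½ + 0 = ½)
N(-2)*√(F(2) - 22) = √(2 - 22)/2 = √(-20)/2 = (2*I*√5)/2 = I*√5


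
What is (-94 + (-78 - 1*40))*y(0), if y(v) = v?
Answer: 0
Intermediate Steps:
(-94 + (-78 - 1*40))*y(0) = (-94 + (-78 - 1*40))*0 = (-94 + (-78 - 40))*0 = (-94 - 118)*0 = -212*0 = 0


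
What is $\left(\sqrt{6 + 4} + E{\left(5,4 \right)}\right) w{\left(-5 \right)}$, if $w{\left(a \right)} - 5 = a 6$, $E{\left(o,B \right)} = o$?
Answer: $-125 - 25 \sqrt{10} \approx -204.06$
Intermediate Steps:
$w{\left(a \right)} = 5 + 6 a$ ($w{\left(a \right)} = 5 + a 6 = 5 + 6 a$)
$\left(\sqrt{6 + 4} + E{\left(5,4 \right)}\right) w{\left(-5 \right)} = \left(\sqrt{6 + 4} + 5\right) \left(5 + 6 \left(-5\right)\right) = \left(\sqrt{10} + 5\right) \left(5 - 30\right) = \left(5 + \sqrt{10}\right) \left(-25\right) = -125 - 25 \sqrt{10}$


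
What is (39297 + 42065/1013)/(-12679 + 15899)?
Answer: 19924963/1630930 ≈ 12.217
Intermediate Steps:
(39297 + 42065/1013)/(-12679 + 15899) = (39297 + 42065*(1/1013))/3220 = (39297 + 42065/1013)*(1/3220) = (39849926/1013)*(1/3220) = 19924963/1630930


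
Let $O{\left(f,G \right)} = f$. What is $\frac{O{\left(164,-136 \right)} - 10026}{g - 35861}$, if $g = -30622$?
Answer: $\frac{9862}{66483} \approx 0.14834$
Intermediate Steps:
$\frac{O{\left(164,-136 \right)} - 10026}{g - 35861} = \frac{164 - 10026}{-30622 - 35861} = - \frac{9862}{-66483} = \left(-9862\right) \left(- \frac{1}{66483}\right) = \frac{9862}{66483}$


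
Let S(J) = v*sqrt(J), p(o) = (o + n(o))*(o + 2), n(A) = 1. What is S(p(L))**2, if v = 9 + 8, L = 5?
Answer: 12138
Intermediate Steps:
v = 17
p(o) = (1 + o)*(2 + o) (p(o) = (o + 1)*(o + 2) = (1 + o)*(2 + o))
S(J) = 17*sqrt(J)
S(p(L))**2 = (17*sqrt(2 + 5**2 + 3*5))**2 = (17*sqrt(2 + 25 + 15))**2 = (17*sqrt(42))**2 = 12138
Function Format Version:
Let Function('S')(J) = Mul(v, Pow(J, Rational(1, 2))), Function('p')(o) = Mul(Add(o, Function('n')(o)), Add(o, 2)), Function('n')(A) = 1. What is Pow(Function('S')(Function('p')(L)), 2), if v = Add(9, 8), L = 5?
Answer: 12138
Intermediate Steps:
v = 17
Function('p')(o) = Mul(Add(1, o), Add(2, o)) (Function('p')(o) = Mul(Add(o, 1), Add(o, 2)) = Mul(Add(1, o), Add(2, o)))
Function('S')(J) = Mul(17, Pow(J, Rational(1, 2)))
Pow(Function('S')(Function('p')(L)), 2) = Pow(Mul(17, Pow(Add(2, Pow(5, 2), Mul(3, 5)), Rational(1, 2))), 2) = Pow(Mul(17, Pow(Add(2, 25, 15), Rational(1, 2))), 2) = Pow(Mul(17, Pow(42, Rational(1, 2))), 2) = 12138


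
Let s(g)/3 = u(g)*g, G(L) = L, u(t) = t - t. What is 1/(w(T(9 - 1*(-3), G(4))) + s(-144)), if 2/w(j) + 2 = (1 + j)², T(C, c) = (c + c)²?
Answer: 4223/2 ≈ 2111.5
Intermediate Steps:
u(t) = 0
T(C, c) = 4*c² (T(C, c) = (2*c)² = 4*c²)
s(g) = 0 (s(g) = 3*(0*g) = 3*0 = 0)
w(j) = 2/(-2 + (1 + j)²)
1/(w(T(9 - 1*(-3), G(4))) + s(-144)) = 1/(2/(-2 + (1 + 4*4²)²) + 0) = 1/(2/(-2 + (1 + 4*16)²) + 0) = 1/(2/(-2 + (1 + 64)²) + 0) = 1/(2/(-2 + 65²) + 0) = 1/(2/(-2 + 4225) + 0) = 1/(2/4223 + 0) = 1/(2/4223) = 4223/2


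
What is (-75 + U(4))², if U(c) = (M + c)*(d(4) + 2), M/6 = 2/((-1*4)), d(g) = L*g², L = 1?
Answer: 3249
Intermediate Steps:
d(g) = g² (d(g) = 1*g² = g²)
M = -3 (M = 6*(2/((-1*4))) = 6*(2/(-4)) = 6*(2*(-¼)) = 6*(-½) = -3)
U(c) = -54 + 18*c (U(c) = (-3 + c)*(4² + 2) = (-3 + c)*(16 + 2) = (-3 + c)*18 = -54 + 18*c)
(-75 + U(4))² = (-75 + (-54 + 18*4))² = (-75 + (-54 + 72))² = (-75 + 18)² = (-57)² = 3249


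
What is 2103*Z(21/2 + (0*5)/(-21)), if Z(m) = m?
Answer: 44163/2 ≈ 22082.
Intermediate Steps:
2103*Z(21/2 + (0*5)/(-21)) = 2103*(21/2 + (0*5)/(-21)) = 2103*(21*(½) + 0*(-1/21)) = 2103*(21/2 + 0) = 2103*(21/2) = 44163/2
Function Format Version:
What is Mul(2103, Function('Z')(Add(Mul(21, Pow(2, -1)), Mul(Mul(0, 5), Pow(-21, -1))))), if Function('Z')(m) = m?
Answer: Rational(44163, 2) ≈ 22082.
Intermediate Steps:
Mul(2103, Function('Z')(Add(Mul(21, Pow(2, -1)), Mul(Mul(0, 5), Pow(-21, -1))))) = Mul(2103, Add(Mul(21, Pow(2, -1)), Mul(Mul(0, 5), Pow(-21, -1)))) = Mul(2103, Add(Mul(21, Rational(1, 2)), Mul(0, Rational(-1, 21)))) = Mul(2103, Add(Rational(21, 2), 0)) = Mul(2103, Rational(21, 2)) = Rational(44163, 2)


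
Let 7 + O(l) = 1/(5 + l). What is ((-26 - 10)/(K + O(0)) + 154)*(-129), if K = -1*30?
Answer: -919641/46 ≈ -19992.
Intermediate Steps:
O(l) = -7 + 1/(5 + l)
K = -30
((-26 - 10)/(K + O(0)) + 154)*(-129) = ((-26 - 10)/(-30 + (-34 - 7*0)/(5 + 0)) + 154)*(-129) = (-36/(-30 + (-34 + 0)/5) + 154)*(-129) = (-36/(-30 + (⅕)*(-34)) + 154)*(-129) = (-36/(-30 - 34/5) + 154)*(-129) = (-36/(-184/5) + 154)*(-129) = (-36*(-5/184) + 154)*(-129) = (45/46 + 154)*(-129) = (7129/46)*(-129) = -919641/46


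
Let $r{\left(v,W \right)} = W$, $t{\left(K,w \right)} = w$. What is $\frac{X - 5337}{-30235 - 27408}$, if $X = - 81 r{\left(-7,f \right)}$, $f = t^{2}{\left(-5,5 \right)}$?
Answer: $\frac{7362}{57643} \approx 0.12772$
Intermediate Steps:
$f = 25$ ($f = 5^{2} = 25$)
$X = -2025$ ($X = \left(-81\right) 25 = -2025$)
$\frac{X - 5337}{-30235 - 27408} = \frac{-2025 - 5337}{-30235 - 27408} = - \frac{7362}{-57643} = \left(-7362\right) \left(- \frac{1}{57643}\right) = \frac{7362}{57643}$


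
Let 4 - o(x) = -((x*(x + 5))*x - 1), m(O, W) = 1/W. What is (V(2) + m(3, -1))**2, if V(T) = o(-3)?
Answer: 400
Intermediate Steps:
o(x) = 3 + x**2*(5 + x) (o(x) = 4 - (-1)*((x*(x + 5))*x - 1) = 4 - (-1)*((x*(5 + x))*x - 1) = 4 - (-1)*(x**2*(5 + x) - 1) = 4 - (-1)*(-1 + x**2*(5 + x)) = 4 - (1 - x**2*(5 + x)) = 4 + (-1 + x**2*(5 + x)) = 3 + x**2*(5 + x))
V(T) = 21 (V(T) = 3 + (-3)**3 + 5*(-3)**2 = 3 - 27 + 5*9 = 3 - 27 + 45 = 21)
(V(2) + m(3, -1))**2 = (21 + 1/(-1))**2 = (21 - 1)**2 = 20**2 = 400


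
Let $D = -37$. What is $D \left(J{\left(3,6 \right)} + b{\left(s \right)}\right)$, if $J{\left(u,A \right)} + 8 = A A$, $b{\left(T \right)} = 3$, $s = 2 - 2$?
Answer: $-1147$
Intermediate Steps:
$s = 0$ ($s = 2 - 2 = 0$)
$J{\left(u,A \right)} = -8 + A^{2}$ ($J{\left(u,A \right)} = -8 + A A = -8 + A^{2}$)
$D \left(J{\left(3,6 \right)} + b{\left(s \right)}\right) = - 37 \left(\left(-8 + 6^{2}\right) + 3\right) = - 37 \left(\left(-8 + 36\right) + 3\right) = - 37 \left(28 + 3\right) = \left(-37\right) 31 = -1147$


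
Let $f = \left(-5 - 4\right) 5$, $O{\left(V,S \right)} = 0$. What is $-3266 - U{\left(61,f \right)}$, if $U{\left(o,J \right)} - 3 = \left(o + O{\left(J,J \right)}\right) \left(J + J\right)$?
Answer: $2221$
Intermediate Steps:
$f = -45$ ($f = \left(-9\right) 5 = -45$)
$U{\left(o,J \right)} = 3 + 2 J o$ ($U{\left(o,J \right)} = 3 + \left(o + 0\right) \left(J + J\right) = 3 + o 2 J = 3 + 2 J o$)
$-3266 - U{\left(61,f \right)} = -3266 - \left(3 + 2 \left(-45\right) 61\right) = -3266 - \left(3 - 5490\right) = -3266 - -5487 = -3266 + 5487 = 2221$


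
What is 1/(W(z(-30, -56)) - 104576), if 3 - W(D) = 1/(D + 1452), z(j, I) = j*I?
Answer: -3132/327522637 ≈ -9.5627e-6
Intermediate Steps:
z(j, I) = I*j
W(D) = 3 - 1/(1452 + D) (W(D) = 3 - 1/(D + 1452) = 3 - 1/(1452 + D))
1/(W(z(-30, -56)) - 104576) = 1/((4355 + 3*(-56*(-30)))/(1452 - 56*(-30)) - 104576) = 1/((4355 + 3*1680)/(1452 + 1680) - 104576) = 1/((4355 + 5040)/3132 - 104576) = 1/((1/3132)*9395 - 104576) = 1/(9395/3132 - 104576) = 1/(-327522637/3132) = -3132/327522637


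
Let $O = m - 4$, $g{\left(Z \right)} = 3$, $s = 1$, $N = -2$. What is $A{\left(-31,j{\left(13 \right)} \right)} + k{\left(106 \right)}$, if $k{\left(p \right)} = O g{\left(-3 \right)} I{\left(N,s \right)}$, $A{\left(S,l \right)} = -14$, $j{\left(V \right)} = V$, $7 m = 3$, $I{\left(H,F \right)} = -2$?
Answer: $\frac{52}{7} \approx 7.4286$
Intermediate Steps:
$m = \frac{3}{7}$ ($m = \frac{1}{7} \cdot 3 = \frac{3}{7} \approx 0.42857$)
$O = - \frac{25}{7}$ ($O = \frac{3}{7} - 4 = - \frac{25}{7} \approx -3.5714$)
$k{\left(p \right)} = \frac{150}{7}$ ($k{\left(p \right)} = \left(- \frac{25}{7}\right) 3 \left(-2\right) = \left(- \frac{75}{7}\right) \left(-2\right) = \frac{150}{7}$)
$A{\left(-31,j{\left(13 \right)} \right)} + k{\left(106 \right)} = -14 + \frac{150}{7} = \frac{52}{7}$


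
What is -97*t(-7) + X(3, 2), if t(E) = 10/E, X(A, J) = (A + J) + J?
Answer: 1019/7 ≈ 145.57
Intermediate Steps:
X(A, J) = A + 2*J
-97*t(-7) + X(3, 2) = -970/(-7) + (3 + 2*2) = -970*(-1)/7 + (3 + 4) = -97*(-10/7) + 7 = 970/7 + 7 = 1019/7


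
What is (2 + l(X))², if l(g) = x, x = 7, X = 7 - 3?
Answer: 81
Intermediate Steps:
X = 4
l(g) = 7
(2 + l(X))² = (2 + 7)² = 9² = 81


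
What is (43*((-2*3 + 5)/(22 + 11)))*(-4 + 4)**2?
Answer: 0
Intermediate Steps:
(43*((-2*3 + 5)/(22 + 11)))*(-4 + 4)**2 = (43*((-6 + 5)/33))*0**2 = (43*(-1*1/33))*0 = (43*(-1/33))*0 = -43/33*0 = 0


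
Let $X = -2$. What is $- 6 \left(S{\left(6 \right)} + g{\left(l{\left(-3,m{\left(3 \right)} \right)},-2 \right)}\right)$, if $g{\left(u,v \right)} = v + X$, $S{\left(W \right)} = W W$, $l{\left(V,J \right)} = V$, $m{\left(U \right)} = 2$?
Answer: $-192$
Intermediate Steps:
$S{\left(W \right)} = W^{2}$
$g{\left(u,v \right)} = -2 + v$ ($g{\left(u,v \right)} = v - 2 = -2 + v$)
$- 6 \left(S{\left(6 \right)} + g{\left(l{\left(-3,m{\left(3 \right)} \right)},-2 \right)}\right) = - 6 \left(6^{2} - 4\right) = - 6 \left(36 - 4\right) = \left(-6\right) 32 = -192$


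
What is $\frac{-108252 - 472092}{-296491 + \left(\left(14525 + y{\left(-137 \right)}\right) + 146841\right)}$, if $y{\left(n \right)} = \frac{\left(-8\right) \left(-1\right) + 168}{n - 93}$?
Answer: $\frac{22246520}{5179821} \approx 4.2948$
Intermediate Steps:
$y{\left(n \right)} = \frac{176}{-93 + n}$ ($y{\left(n \right)} = \frac{8 + 168}{-93 + n} = \frac{176}{-93 + n}$)
$\frac{-108252 - 472092}{-296491 + \left(\left(14525 + y{\left(-137 \right)}\right) + 146841\right)} = \frac{-108252 - 472092}{-296491 + \left(\left(14525 + \frac{176}{-93 - 137}\right) + 146841\right)} = - \frac{580344}{-296491 + \left(\left(14525 + \frac{176}{-230}\right) + 146841\right)} = - \frac{580344}{-296491 + \left(\left(14525 + 176 \left(- \frac{1}{230}\right)\right) + 146841\right)} = - \frac{580344}{-296491 + \left(\left(14525 - \frac{88}{115}\right) + 146841\right)} = - \frac{580344}{-296491 + \left(\frac{1670287}{115} + 146841\right)} = - \frac{580344}{-296491 + \frac{18557002}{115}} = - \frac{580344}{- \frac{15539463}{115}} = \left(-580344\right) \left(- \frac{115}{15539463}\right) = \frac{22246520}{5179821}$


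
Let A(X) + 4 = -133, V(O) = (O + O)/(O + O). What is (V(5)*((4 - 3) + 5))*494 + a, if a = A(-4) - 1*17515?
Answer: -14688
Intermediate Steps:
V(O) = 1 (V(O) = (2*O)/((2*O)) = (2*O)*(1/(2*O)) = 1)
A(X) = -137 (A(X) = -4 - 133 = -137)
a = -17652 (a = -137 - 1*17515 = -137 - 17515 = -17652)
(V(5)*((4 - 3) + 5))*494 + a = (1*((4 - 3) + 5))*494 - 17652 = (1*(1 + 5))*494 - 17652 = (1*6)*494 - 17652 = 6*494 - 17652 = 2964 - 17652 = -14688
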